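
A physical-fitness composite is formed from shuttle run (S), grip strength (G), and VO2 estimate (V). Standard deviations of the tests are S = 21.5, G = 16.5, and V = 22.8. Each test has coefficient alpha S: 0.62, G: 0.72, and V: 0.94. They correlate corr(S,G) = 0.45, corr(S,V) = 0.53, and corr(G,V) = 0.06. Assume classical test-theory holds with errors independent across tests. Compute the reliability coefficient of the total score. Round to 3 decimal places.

Var(S+G+V) = 21.5² + 16.5² + 22.8² + 2·[21.5·16.5·0.45 + 21.5·22.8·0.53 + 16.5·22.8·0.06] = 1254.34 + 884.031 = 2138.37.
Because errors are independent across components, Cov(Tᵢ,Tⱼ) = Cov(Xᵢ,Xⱼ); the off-diagonal part of the true-score variance is the same as above.
True-score variance = [21.5²·0.62 + 16.5²·0.72 + 22.8²·0.94] + 884.031 = 971.265 + 884.031 = 1855.3.
Reliability = 1855.3 / 2138.37 = 0.868.

0.868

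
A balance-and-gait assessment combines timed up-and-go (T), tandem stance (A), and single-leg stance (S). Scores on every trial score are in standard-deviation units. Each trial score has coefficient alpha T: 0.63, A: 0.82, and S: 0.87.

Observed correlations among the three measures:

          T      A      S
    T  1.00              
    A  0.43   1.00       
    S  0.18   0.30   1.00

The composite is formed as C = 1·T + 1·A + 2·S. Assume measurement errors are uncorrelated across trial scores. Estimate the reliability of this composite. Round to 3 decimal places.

Var(C) = 1 + 1 + 2² + 2·[0.43 + 2·0.18 + 2·0.30] = 6 + 2.78 = 8.78.
Because errors are independent across components, Cov(Tᵢ,Tⱼ) = Cov(Xᵢ,Xⱼ); the off-diagonal part of the true-score variance is the same as above.
True-score variance = [0.63 + 0.82 + 2²·0.87] + 2.78 = 4.93 + 2.78 = 7.71.
Reliability = 7.71 / 8.78 = 0.878.

0.878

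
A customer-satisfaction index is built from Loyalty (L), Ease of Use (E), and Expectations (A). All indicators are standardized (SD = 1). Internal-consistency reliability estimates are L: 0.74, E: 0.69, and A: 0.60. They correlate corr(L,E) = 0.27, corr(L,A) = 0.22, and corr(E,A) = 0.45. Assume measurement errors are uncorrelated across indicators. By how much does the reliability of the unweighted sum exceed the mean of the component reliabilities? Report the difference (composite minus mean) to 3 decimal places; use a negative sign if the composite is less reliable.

Var(sum) = 3 + 1.88 = 4.88; true-score variance = 2.03 + 1.88 = 3.91; composite reliability = 0.8012.
Mean component reliability = 0.6767.
Difference = 0.8012 − 0.6767 = 0.125.

0.125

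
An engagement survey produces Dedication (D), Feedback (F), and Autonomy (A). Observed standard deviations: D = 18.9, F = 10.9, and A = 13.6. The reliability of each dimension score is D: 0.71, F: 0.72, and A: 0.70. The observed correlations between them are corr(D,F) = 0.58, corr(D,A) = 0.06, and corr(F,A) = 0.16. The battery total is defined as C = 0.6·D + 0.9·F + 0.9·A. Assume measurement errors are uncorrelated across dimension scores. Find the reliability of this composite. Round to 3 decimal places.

Var(C) = 0.6²·18.9² + 0.9²·10.9² + 0.9²·13.6² + 2·[0.54·18.9·10.9·0.58 + 0.54·18.9·13.6·0.06 + 0.81·10.9·13.6·0.16] = 374.649 + 184.125 = 558.774.
Because errors are independent across components, Cov(Tᵢ,Tⱼ) = Cov(Xᵢ,Xⱼ); the off-diagonal part of the true-score variance is the same as above.
True-score variance = [0.6²·18.9²·0.71 + 0.9²·10.9²·0.72 + 0.9²·13.6²·0.70] + 184.125 = 265.465 + 184.125 = 449.59.
Reliability = 449.59 / 558.774 = 0.805.

0.805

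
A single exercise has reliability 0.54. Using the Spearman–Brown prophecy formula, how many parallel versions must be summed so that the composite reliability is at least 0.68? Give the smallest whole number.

2

k ≥ ρ*(1−ρ₁)/(ρ₁(1−ρ*)) = 0.68·0.46 / (0.54·0.32) = 1.810.
Smallest integer k = 2.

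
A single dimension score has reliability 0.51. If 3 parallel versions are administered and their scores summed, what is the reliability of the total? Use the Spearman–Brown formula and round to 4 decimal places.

ρ_k = kρ / (1 + (k−1)ρ) = 3·0.51 / (1 + 2·0.51) = 1.530 / 2.020 = 0.7574.

0.7574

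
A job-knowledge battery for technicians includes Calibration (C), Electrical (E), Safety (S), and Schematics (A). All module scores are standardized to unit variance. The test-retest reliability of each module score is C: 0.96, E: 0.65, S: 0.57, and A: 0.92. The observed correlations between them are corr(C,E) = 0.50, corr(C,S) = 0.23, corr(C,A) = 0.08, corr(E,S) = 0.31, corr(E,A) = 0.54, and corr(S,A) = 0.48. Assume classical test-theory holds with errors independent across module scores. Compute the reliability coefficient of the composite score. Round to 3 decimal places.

0.891

Var(C+E+S+A) = 4 + 2·[0.50 + 0.23 + 0.08 + 0.31 + 0.54 + 0.48] = 4 + 4.28 = 8.28.
Under uncorrelated errors the observed covariances equal the true-score covariances, so only the own-variance terms attenuate.
True-score variance = [0.96 + 0.65 + 0.57 + 0.92] + 4.28 = 3.1 + 4.28 = 7.38.
Reliability = 7.38 / 8.28 = 0.891.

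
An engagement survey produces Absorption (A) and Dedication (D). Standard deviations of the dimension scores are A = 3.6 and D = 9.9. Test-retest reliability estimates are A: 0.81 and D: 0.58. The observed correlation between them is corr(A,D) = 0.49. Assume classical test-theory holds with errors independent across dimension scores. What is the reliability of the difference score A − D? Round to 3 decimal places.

Var(A−D) = 3.6² + 9.9² − 2·3.6·9.9·0.49 = 110.97 − 34.9272 = 76.0428.
Because errors are independent across components, Cov(Tᵢ,Tⱼ) = Cov(Xᵢ,Xⱼ); the off-diagonal part of the true-score variance is the same as above.
True-score variance = [3.6²·0.81 + 9.9²·0.58] − 34.9272 = 67.3434 − 34.9272 = 32.4162.
Reliability = 32.4162 / 76.0428 = 0.426.

0.426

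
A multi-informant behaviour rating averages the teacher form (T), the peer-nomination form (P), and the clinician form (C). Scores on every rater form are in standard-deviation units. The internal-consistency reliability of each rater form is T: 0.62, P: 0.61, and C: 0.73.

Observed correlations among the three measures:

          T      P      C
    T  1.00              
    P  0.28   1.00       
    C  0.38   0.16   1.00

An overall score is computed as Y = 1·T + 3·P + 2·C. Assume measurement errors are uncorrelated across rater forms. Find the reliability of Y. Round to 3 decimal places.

Var(Y) = 1 + 3² + 2² + 2·[3·0.28 + 2·0.38 + 6·0.16] = 14 + 5.12 = 19.12.
Because errors are independent across components, Cov(Tᵢ,Tⱼ) = Cov(Xᵢ,Xⱼ); the off-diagonal part of the true-score variance is the same as above.
True-score variance = [0.62 + 3²·0.61 + 2²·0.73] + 5.12 = 9.03 + 5.12 = 14.15.
Reliability = 14.15 / 19.12 = 0.740.

0.740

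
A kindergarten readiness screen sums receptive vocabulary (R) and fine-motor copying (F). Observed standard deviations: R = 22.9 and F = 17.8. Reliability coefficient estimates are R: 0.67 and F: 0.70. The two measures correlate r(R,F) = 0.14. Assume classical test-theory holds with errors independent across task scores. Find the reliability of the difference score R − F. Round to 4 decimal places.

0.6313

Var(R−F) = 22.9² + 17.8² − 2·22.9·17.8·0.14 = 841.25 − 114.134 = 727.116.
Because errors are independent across components, Cov(Tᵢ,Tⱼ) = Cov(Xᵢ,Xⱼ); the off-diagonal part of the true-score variance is the same as above.
True-score variance = [22.9²·0.67 + 17.8²·0.70] − 114.134 = 573.143 − 114.134 = 459.009.
Reliability = 459.009 / 727.116 = 0.6313.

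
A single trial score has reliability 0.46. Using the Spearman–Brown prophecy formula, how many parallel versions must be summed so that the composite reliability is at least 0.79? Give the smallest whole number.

5

k ≥ ρ*(1−ρ₁)/(ρ₁(1−ρ*)) = 0.79·0.54 / (0.46·0.21) = 4.416.
Smallest integer k = 5.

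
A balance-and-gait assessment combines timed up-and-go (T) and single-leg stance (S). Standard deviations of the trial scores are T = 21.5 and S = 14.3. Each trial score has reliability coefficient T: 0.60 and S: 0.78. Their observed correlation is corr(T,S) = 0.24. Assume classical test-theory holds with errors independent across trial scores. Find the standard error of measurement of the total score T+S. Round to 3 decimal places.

Var(total) = 666.74 + 147.576 = 814.316.
True-score variance = 436.852 + 147.576 = 584.428, so reliability = 0.7177.
Error variance = 814.316 − 584.428 = 229.888; SEM = √229.888 = 15.162.

15.162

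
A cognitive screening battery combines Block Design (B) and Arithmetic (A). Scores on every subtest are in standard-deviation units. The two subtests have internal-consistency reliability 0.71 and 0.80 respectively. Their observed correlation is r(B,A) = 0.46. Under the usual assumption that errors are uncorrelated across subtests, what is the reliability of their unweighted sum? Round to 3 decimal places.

0.832

Var(B+A) = 2 + 2·[0.46] = 2 + 0.92 = 2.92.
Because errors are independent across components, Cov(Tᵢ,Tⱼ) = Cov(Xᵢ,Xⱼ); the off-diagonal part of the true-score variance is the same as above.
True-score variance = [0.71 + 0.80] + 0.92 = 1.51 + 0.92 = 2.43.
Reliability = 2.43 / 2.92 = 0.832.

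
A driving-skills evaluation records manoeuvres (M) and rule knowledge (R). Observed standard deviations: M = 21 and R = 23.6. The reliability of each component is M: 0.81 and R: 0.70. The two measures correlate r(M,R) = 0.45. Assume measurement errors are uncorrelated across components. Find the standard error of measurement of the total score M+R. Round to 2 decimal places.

15.84

Var(total) = 997.96 + 446.04 = 1444.
True-score variance = 747.082 + 446.04 = 1193.12, so reliability = 0.8263.
Error variance = 1444 − 1193.12 = 250.878; SEM = √250.878 = 15.84.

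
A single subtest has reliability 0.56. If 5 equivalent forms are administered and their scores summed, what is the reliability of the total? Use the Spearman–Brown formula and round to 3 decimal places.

ρ_k = kρ / (1 + (k−1)ρ) = 5·0.56 / (1 + 4·0.56) = 2.800 / 3.240 = 0.864.

0.864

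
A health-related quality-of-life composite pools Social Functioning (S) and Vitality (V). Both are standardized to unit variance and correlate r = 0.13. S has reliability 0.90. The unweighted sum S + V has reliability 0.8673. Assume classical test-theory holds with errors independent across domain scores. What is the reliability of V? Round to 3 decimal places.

Var(S+V) = 2 + 2·0.13 = 2.260.
True-score variance = ρ_S + ρ_V + 2·0.13, so 0.8673 = (0.90 + ρ_V + 0.26) / 2.260.
ρ_V = 0.8673·2.260 − 0.90 − 0.26 = 0.800.

0.800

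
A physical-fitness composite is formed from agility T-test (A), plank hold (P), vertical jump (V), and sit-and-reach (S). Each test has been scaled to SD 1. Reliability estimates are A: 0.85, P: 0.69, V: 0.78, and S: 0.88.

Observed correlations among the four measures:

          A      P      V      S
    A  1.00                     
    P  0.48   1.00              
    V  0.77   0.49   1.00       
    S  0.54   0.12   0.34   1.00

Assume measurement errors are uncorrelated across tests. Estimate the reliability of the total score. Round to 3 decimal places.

0.916

Var(A+P+V+S) = 4 + 2·[0.48 + 0.77 + 0.54 + 0.49 + 0.12 + 0.34] = 4 + 5.48 = 9.48.
Because errors are independent across components, Cov(Tᵢ,Tⱼ) = Cov(Xᵢ,Xⱼ); the off-diagonal part of the true-score variance is the same as above.
True-score variance = [0.85 + 0.69 + 0.78 + 0.88] + 5.48 = 3.2 + 5.48 = 8.68.
Reliability = 8.68 / 9.48 = 0.916.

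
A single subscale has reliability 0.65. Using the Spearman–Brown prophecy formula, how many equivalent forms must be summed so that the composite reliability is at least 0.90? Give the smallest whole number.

5

k ≥ ρ*(1−ρ₁)/(ρ₁(1−ρ*)) = 0.90·0.35 / (0.65·0.10) = 4.846.
Smallest integer k = 5.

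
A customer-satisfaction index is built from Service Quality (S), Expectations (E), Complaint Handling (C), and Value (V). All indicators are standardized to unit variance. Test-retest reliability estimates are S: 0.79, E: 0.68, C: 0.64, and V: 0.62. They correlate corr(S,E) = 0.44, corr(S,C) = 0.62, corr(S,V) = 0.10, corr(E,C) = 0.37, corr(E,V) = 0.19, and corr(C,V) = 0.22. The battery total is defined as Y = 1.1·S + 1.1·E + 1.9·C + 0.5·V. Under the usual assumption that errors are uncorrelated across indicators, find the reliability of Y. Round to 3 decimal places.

0.833

Var(Y) = 1.1² + 1.1² + 1.9² + 0.5² + 2·[1.21·0.44 + 2.09·0.62 + 0.55·0.10 + 2.09·0.37 + 0.55·0.19 + 0.95·0.22] = 6.28 + 5.94 = 12.22.
Under uncorrelated errors the observed covariances equal the true-score covariances, so only the own-variance terms attenuate.
True-score variance = [1.1²·0.79 + 1.1²·0.68 + 1.9²·0.64 + 0.5²·0.62] + 5.94 = 4.2441 + 5.94 = 10.1841.
Reliability = 10.1841 / 12.22 = 0.833.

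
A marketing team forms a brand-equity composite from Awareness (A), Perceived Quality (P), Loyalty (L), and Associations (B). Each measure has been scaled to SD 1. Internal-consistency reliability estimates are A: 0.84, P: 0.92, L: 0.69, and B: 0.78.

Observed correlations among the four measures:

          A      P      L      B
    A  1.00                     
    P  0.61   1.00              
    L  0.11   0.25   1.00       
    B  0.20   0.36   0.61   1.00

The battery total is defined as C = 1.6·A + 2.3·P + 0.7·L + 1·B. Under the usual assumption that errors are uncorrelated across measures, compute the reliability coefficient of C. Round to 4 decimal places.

Var(C) = 1.6² + 2.3² + 0.7² + 1 + 2·[3.68·0.61 + 1.12·0.11 + 1.6·0.20 + 1.61·0.25 + 2.3·0.36 + 0.7·0.61] = 9.34 + 8.691 = 18.031.
Under uncorrelated errors the observed covariances equal the true-score covariances, so only the own-variance terms attenuate.
True-score variance = [1.6²·0.84 + 2.3²·0.92 + 0.7²·0.69 + 0.78] + 8.691 = 8.1353 + 8.691 = 16.8263.
Reliability = 16.8263 / 18.031 = 0.9332.

0.9332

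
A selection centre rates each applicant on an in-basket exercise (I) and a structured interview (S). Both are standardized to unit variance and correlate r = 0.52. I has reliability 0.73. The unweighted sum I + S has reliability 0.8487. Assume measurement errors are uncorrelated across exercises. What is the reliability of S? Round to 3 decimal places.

Var(I+S) = 2 + 2·0.52 = 3.040.
True-score variance = ρ_I + ρ_S + 2·0.52, so 0.8487 = (0.73 + ρ_S + 1.04) / 3.040.
ρ_S = 0.8487·3.040 − 0.73 − 1.04 = 0.810.

0.810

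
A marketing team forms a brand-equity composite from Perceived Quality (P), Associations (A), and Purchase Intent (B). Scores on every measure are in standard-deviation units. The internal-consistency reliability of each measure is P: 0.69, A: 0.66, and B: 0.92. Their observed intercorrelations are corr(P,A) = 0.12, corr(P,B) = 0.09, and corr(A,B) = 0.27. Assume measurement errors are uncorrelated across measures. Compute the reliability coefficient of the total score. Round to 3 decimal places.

0.816

Var(P+A+B) = 3 + 2·[0.12 + 0.09 + 0.27] = 3 + 0.96 = 3.96.
With uncorrelated errors the cross-covariances are all true-score covariance, so they carry over unchanged; only the diagonal terms shrink to ρᵢσᵢ².
True-score variance = [0.69 + 0.66 + 0.92] + 0.96 = 2.27 + 0.96 = 3.23.
Reliability = 3.23 / 3.96 = 0.816.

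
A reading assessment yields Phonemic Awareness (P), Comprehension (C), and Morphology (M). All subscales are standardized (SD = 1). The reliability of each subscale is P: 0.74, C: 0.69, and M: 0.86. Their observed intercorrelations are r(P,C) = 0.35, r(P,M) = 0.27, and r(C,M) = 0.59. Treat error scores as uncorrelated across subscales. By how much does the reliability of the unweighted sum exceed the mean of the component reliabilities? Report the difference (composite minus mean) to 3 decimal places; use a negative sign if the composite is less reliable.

Var(sum) = 3 + 2.42 = 5.42; true-score variance = 2.29 + 2.42 = 4.71; composite reliability = 0.8690.
Mean component reliability = 0.7633.
Difference = 0.8690 − 0.7633 = 0.106.

0.106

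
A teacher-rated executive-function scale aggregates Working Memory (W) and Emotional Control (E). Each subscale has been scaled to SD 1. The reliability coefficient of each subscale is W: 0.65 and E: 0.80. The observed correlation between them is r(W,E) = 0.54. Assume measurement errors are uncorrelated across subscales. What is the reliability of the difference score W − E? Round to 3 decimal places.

Var(W−E) = 1 + 1 − 2·0.54 = 2 − 1.08 = 0.92.
Because errors are independent across components, Cov(Tᵢ,Tⱼ) = Cov(Xᵢ,Xⱼ); the off-diagonal part of the true-score variance is the same as above.
True-score variance = [0.65 + 0.80] − 1.08 = 1.45 − 1.08 = 0.37.
Reliability = 0.37 / 0.92 = 0.402.

0.402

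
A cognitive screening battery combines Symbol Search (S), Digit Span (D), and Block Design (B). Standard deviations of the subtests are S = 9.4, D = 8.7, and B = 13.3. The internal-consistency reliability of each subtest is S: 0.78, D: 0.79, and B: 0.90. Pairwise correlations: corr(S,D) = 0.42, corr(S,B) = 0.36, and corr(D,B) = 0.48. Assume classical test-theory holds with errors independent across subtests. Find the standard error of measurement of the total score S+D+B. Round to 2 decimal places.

7.28

Var(total) = 340.94 + 269.791 = 610.731.
True-score variance = 287.917 + 269.791 = 557.708, so reliability = 0.9132.
Error variance = 610.731 − 557.708 = 53.0231; SEM = √53.0231 = 7.28.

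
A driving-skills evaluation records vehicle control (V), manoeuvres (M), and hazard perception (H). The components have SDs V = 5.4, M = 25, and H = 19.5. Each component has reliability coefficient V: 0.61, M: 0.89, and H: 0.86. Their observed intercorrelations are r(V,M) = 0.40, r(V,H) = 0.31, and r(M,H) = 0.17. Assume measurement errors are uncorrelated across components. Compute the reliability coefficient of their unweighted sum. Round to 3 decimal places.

0.903

Var(V+M+H) = 5.4² + 25² + 19.5² + 2·[5.4·25·0.40 + 5.4·19.5·0.31 + 25·19.5·0.17] = 1034.41 + 339.036 = 1373.45.
Under uncorrelated errors the observed covariances equal the true-score covariances, so only the own-variance terms attenuate.
True-score variance = [5.4²·0.61 + 25²·0.89 + 19.5²·0.86] + 339.036 = 901.053 + 339.036 = 1240.09.
Reliability = 1240.09 / 1373.45 = 0.903.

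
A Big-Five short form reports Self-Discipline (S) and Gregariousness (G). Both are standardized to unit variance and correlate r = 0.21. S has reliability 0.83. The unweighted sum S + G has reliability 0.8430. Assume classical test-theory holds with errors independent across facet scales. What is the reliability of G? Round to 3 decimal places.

Var(S+G) = 2 + 2·0.21 = 2.420.
True-score variance = ρ_S + ρ_G + 2·0.21, so 0.8430 = (0.83 + ρ_G + 0.42) / 2.420.
ρ_G = 0.8430·2.420 − 0.83 − 0.42 = 0.790.

0.790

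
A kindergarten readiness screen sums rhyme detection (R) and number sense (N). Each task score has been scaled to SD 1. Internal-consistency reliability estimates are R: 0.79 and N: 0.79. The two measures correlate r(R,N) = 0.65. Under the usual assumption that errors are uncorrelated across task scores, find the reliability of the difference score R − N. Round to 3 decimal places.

0.400

Var(R−N) = 1 + 1 − 2·0.65 = 2 − 1.3 = 0.7.
Because errors are independent across components, Cov(Tᵢ,Tⱼ) = Cov(Xᵢ,Xⱼ); the off-diagonal part of the true-score variance is the same as above.
True-score variance = [0.79 + 0.79] − 1.3 = 1.58 − 1.3 = 0.28.
Reliability = 0.28 / 0.7 = 0.400.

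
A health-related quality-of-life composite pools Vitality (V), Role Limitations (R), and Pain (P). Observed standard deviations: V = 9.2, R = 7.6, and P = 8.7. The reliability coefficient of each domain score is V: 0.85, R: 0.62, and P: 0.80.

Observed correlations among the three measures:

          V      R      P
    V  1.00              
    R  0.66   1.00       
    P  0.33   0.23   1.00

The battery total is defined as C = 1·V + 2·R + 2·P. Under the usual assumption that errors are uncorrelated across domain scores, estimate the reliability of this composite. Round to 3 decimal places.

Var(C) = 9.2² + 2²·7.6² + 2²·8.7² + 2·[2·9.2·7.6·0.66 + 2·9.2·8.7·0.33 + 4·7.6·8.7·0.23] = 618.44 + 411.902 = 1030.34.
With uncorrelated errors the cross-covariances are all true-score covariance, so they carry over unchanged; only the diagonal terms shrink to ρᵢσᵢ².
True-score variance = [9.2²·0.85 + 2²·7.6²·0.62 + 2²·8.7²·0.80] + 411.902 = 457.397 + 411.902 = 869.299.
Reliability = 869.299 / 1030.34 = 0.844.

0.844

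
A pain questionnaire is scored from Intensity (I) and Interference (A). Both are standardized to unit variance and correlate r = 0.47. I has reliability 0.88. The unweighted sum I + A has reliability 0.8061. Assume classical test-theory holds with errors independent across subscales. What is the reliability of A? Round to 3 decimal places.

0.550

Var(I+A) = 2 + 2·0.47 = 2.940.
True-score variance = ρ_I + ρ_A + 2·0.47, so 0.8061 = (0.88 + ρ_A + 0.94) / 2.940.
ρ_A = 0.8061·2.940 − 0.88 − 0.94 = 0.550.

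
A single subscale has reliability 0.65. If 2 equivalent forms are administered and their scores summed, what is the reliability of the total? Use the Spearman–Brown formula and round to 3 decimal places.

ρ_k = kρ / (1 + (k−1)ρ) = 2·0.65 / (1 + 1·0.65) = 1.300 / 1.650 = 0.788.

0.788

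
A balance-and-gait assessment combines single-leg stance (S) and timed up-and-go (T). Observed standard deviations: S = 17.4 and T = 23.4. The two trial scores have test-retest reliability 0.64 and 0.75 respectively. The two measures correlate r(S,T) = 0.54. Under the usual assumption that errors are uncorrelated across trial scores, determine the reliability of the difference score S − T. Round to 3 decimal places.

Var(S−T) = 17.4² + 23.4² − 2·17.4·23.4·0.54 = 850.32 − 439.733 = 410.587.
With uncorrelated errors the cross-covariances are all true-score covariance, so they carry over unchanged; only the diagonal terms shrink to ρᵢσᵢ².
True-score variance = [17.4²·0.64 + 23.4²·0.75] − 439.733 = 604.436 − 439.733 = 164.704.
Reliability = 164.704 / 410.587 = 0.401.

0.401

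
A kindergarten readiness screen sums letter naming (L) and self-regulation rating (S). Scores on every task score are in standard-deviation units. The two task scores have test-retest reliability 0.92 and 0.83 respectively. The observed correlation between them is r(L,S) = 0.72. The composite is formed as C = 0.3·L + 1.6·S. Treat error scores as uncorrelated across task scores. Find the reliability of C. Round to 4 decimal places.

Var(C) = 0.3² + 1.6² + 2·[0.48·0.72] = 2.65 + 0.6912 = 3.3412.
Under uncorrelated errors the observed covariances equal the true-score covariances, so only the own-variance terms attenuate.
True-score variance = [0.3²·0.92 + 1.6²·0.83] + 0.6912 = 2.2076 + 0.6912 = 2.8988.
Reliability = 2.8988 / 3.3412 = 0.8676.

0.8676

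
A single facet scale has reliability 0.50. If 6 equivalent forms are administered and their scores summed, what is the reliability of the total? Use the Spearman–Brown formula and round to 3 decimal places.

ρ_k = kρ / (1 + (k−1)ρ) = 6·0.50 / (1 + 5·0.50) = 3.000 / 3.500 = 0.857.

0.857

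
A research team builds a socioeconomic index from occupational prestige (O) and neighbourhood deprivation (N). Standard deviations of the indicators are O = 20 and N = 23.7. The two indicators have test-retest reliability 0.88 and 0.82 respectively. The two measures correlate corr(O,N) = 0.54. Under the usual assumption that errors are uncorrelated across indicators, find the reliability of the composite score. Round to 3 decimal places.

0.899

Var(O+N) = 20² + 23.7² + 2·[20·23.7·0.54] = 961.69 + 511.92 = 1473.61.
Under uncorrelated errors the observed covariances equal the true-score covariances, so only the own-variance terms attenuate.
True-score variance = [20²·0.88 + 23.7²·0.82] + 511.92 = 812.586 + 511.92 = 1324.51.
Reliability = 1324.51 / 1473.61 = 0.899.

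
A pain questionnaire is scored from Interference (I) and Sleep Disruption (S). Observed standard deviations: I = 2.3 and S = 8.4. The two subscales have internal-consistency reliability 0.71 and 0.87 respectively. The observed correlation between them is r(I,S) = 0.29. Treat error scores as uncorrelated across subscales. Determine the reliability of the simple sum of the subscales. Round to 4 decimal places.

Var(I+S) = 2.3² + 8.4² + 2·[2.3·8.4·0.29] = 75.85 + 11.2056 = 87.0556.
With uncorrelated errors the cross-covariances are all true-score covariance, so they carry over unchanged; only the diagonal terms shrink to ρᵢσᵢ².
True-score variance = [2.3²·0.71 + 8.4²·0.87] + 11.2056 = 65.1431 + 11.2056 = 76.3487.
Reliability = 76.3487 / 87.0556 = 0.8770.

0.8770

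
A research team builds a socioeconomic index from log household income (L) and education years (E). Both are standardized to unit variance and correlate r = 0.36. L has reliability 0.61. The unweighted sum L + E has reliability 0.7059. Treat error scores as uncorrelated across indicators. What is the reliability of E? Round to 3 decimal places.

0.590

Var(L+E) = 2 + 2·0.36 = 2.720.
True-score variance = ρ_L + ρ_E + 2·0.36, so 0.7059 = (0.61 + ρ_E + 0.72) / 2.720.
ρ_E = 0.7059·2.720 − 0.61 − 0.72 = 0.590.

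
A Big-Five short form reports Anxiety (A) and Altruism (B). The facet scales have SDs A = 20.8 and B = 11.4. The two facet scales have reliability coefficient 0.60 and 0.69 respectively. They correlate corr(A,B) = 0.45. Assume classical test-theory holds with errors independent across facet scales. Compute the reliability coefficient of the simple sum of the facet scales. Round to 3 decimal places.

0.725

Var(A+B) = 20.8² + 11.4² + 2·[20.8·11.4·0.45] = 562.6 + 213.408 = 776.008.
Under uncorrelated errors the observed covariances equal the true-score covariances, so only the own-variance terms attenuate.
True-score variance = [20.8²·0.60 + 11.4²·0.69] + 213.408 = 349.256 + 213.408 = 562.664.
Reliability = 562.664 / 776.008 = 0.725.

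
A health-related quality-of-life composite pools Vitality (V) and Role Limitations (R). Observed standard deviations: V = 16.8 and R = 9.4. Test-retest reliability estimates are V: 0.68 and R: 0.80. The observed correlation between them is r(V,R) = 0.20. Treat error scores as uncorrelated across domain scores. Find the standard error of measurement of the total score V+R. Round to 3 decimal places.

10.392

Var(total) = 370.6 + 63.168 = 433.768.
True-score variance = 262.611 + 63.168 = 325.779, so reliability = 0.7510.
Error variance = 433.768 − 325.779 = 107.989; SEM = √107.989 = 10.392.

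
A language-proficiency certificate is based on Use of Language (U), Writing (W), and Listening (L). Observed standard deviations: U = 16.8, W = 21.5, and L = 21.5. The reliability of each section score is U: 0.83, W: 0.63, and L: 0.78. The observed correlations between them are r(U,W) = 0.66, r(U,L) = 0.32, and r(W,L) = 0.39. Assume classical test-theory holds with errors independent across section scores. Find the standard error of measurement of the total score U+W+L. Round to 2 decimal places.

Var(total) = 1206.74 + 1068.51 = 2275.25.
True-score variance = 886.032 + 1068.51 = 1954.54, so reliability = 0.8590.
Error variance = 2275.25 − 1954.54 = 320.708; SEM = √320.708 = 17.91.

17.91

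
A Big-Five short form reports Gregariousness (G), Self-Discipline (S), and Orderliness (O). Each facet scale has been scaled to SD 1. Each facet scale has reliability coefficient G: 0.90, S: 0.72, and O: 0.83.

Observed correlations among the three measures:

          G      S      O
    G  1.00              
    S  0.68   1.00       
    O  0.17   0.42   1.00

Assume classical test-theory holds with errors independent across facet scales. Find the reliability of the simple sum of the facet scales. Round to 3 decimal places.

0.901

Var(G+S+O) = 3 + 2·[0.68 + 0.17 + 0.42] = 3 + 2.54 = 5.54.
With uncorrelated errors the cross-covariances are all true-score covariance, so they carry over unchanged; only the diagonal terms shrink to ρᵢσᵢ².
True-score variance = [0.90 + 0.72 + 0.83] + 2.54 = 2.45 + 2.54 = 4.99.
Reliability = 4.99 / 5.54 = 0.901.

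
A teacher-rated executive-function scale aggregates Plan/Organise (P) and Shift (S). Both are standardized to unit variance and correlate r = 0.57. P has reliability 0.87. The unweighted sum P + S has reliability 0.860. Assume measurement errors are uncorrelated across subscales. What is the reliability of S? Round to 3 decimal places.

Var(P+S) = 2 + 2·0.57 = 3.140.
True-score variance = ρ_P + ρ_S + 2·0.57, so 0.860 = (0.87 + ρ_S + 1.14) / 3.140.
ρ_S = 0.860·3.140 − 0.87 − 1.14 = 0.690.

0.690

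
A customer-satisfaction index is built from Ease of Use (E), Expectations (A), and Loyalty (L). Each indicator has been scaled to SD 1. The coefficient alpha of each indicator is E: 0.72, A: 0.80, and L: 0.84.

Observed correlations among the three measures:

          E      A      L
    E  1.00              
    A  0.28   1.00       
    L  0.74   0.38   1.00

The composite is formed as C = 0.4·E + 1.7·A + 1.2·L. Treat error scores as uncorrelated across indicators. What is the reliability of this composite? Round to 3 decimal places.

Var(C) = 0.4² + 1.7² + 1.2² + 2·[0.68·0.28 + 0.48·0.74 + 2.04·0.38] = 4.49 + 2.6416 = 7.1316.
With uncorrelated errors the cross-covariances are all true-score covariance, so they carry over unchanged; only the diagonal terms shrink to ρᵢσᵢ².
True-score variance = [0.4²·0.72 + 1.7²·0.80 + 1.2²·0.84] + 2.6416 = 3.6368 + 2.6416 = 6.2784.
Reliability = 6.2784 / 7.1316 = 0.880.

0.880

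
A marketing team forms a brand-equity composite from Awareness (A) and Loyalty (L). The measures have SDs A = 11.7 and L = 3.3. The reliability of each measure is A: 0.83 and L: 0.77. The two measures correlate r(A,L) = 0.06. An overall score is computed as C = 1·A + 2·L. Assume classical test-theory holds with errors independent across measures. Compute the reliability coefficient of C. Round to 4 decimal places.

Var(C) = 11.7² + 2²·3.3² + 2·[2·11.7·3.3·0.06] = 180.45 + 9.2664 = 189.716.
With uncorrelated errors the cross-covariances are all true-score covariance, so they carry over unchanged; only the diagonal terms shrink to ρᵢσᵢ².
True-score variance = [11.7²·0.83 + 2²·3.3²·0.77] + 9.2664 = 147.16 + 9.2664 = 156.426.
Reliability = 156.426 / 189.716 = 0.8245.

0.8245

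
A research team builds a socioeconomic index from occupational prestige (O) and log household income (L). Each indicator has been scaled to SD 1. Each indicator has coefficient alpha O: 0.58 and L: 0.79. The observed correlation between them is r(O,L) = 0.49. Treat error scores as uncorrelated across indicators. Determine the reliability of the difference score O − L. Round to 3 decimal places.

Var(O−L) = 1 + 1 − 2·0.49 = 2 − 0.98 = 1.02.
With uncorrelated errors the cross-covariances are all true-score covariance, so they carry over unchanged; only the diagonal terms shrink to ρᵢσᵢ².
True-score variance = [0.58 + 0.79] − 0.98 = 1.37 − 0.98 = 0.39.
Reliability = 0.39 / 1.02 = 0.382.

0.382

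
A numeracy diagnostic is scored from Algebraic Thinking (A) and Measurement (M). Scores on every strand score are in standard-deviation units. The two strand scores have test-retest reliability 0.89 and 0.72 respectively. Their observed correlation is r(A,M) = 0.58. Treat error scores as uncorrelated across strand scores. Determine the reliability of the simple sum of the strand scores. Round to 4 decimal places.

Var(A+M) = 2 + 2·[0.58] = 2 + 1.16 = 3.16.
Because errors are independent across components, Cov(Tᵢ,Tⱼ) = Cov(Xᵢ,Xⱼ); the off-diagonal part of the true-score variance is the same as above.
True-score variance = [0.89 + 0.72] + 1.16 = 1.61 + 1.16 = 2.77.
Reliability = 2.77 / 3.16 = 0.8766.

0.8766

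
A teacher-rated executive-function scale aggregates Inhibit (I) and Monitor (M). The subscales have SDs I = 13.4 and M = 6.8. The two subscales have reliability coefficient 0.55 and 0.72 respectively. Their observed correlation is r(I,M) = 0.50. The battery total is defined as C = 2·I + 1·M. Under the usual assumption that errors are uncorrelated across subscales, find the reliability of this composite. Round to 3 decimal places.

0.645

Var(C) = 2²·13.4² + 6.8² + 2·[2·13.4·6.8·0.50] = 764.48 + 182.24 = 946.72.
Because errors are independent across components, Cov(Tᵢ,Tⱼ) = Cov(Xᵢ,Xⱼ); the off-diagonal part of the true-score variance is the same as above.
True-score variance = [2²·13.4²·0.55 + 6.8²·0.72] + 182.24 = 428.325 + 182.24 = 610.565.
Reliability = 610.565 / 946.72 = 0.645.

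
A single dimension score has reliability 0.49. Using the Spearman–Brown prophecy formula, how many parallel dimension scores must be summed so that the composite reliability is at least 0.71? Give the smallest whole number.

3

k ≥ ρ*(1−ρ₁)/(ρ₁(1−ρ*)) = 0.71·0.51 / (0.49·0.29) = 2.548.
Smallest integer k = 3.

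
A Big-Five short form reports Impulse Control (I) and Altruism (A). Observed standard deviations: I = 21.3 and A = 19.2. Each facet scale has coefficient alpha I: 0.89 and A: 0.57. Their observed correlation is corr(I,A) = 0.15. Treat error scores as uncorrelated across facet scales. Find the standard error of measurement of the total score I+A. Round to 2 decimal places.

Var(total) = 822.33 + 122.688 = 945.018.
True-score variance = 613.909 + 122.688 = 736.597, so reliability = 0.7795.
Error variance = 945.018 − 736.597 = 208.421; SEM = √208.421 = 14.44.

14.44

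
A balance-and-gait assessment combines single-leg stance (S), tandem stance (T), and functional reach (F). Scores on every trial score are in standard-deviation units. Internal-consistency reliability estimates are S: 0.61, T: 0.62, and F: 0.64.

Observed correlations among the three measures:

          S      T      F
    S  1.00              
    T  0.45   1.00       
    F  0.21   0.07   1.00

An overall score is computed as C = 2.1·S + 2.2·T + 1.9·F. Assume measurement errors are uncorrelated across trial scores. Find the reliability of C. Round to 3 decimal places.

Var(C) = 2.1² + 2.2² + 1.9² + 2·[4.62·0.45 + 3.99·0.21 + 4.18·0.07] = 12.86 + 6.419 = 19.279.
Because errors are independent across components, Cov(Tᵢ,Tⱼ) = Cov(Xᵢ,Xⱼ); the off-diagonal part of the true-score variance is the same as above.
True-score variance = [2.1²·0.61 + 2.2²·0.62 + 1.9²·0.64] + 6.419 = 8.0013 + 6.419 = 14.4203.
Reliability = 14.4203 / 19.279 = 0.748.

0.748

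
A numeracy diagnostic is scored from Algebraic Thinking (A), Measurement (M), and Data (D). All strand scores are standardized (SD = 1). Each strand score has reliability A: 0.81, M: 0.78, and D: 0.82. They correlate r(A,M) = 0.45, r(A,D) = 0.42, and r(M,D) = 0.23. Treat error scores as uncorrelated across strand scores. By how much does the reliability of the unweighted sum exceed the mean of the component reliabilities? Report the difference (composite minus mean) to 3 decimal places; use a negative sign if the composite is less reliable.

0.083

Var(sum) = 3 + 2.2 = 5.2; true-score variance = 2.41 + 2.2 = 4.61; composite reliability = 0.8865.
Mean component reliability = 0.8033.
Difference = 0.8865 − 0.8033 = 0.083.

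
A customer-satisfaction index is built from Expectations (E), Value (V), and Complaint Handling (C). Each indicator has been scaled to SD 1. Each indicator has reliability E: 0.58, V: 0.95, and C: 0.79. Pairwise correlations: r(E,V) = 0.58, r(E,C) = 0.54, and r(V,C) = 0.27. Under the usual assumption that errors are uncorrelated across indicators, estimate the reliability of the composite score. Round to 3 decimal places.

Var(E+V+C) = 3 + 2·[0.58 + 0.54 + 0.27] = 3 + 2.78 = 5.78.
Because errors are independent across components, Cov(Tᵢ,Tⱼ) = Cov(Xᵢ,Xⱼ); the off-diagonal part of the true-score variance is the same as above.
True-score variance = [0.58 + 0.95 + 0.79] + 2.78 = 2.32 + 2.78 = 5.1.
Reliability = 5.1 / 5.78 = 0.882.

0.882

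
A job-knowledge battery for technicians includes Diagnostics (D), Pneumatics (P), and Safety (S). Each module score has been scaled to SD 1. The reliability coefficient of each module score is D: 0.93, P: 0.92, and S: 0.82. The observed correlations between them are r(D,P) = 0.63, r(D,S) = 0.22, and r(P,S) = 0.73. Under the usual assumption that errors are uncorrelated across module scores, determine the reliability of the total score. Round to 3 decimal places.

0.946

Var(D+P+S) = 3 + 2·[0.63 + 0.22 + 0.73] = 3 + 3.16 = 6.16.
Under uncorrelated errors the observed covariances equal the true-score covariances, so only the own-variance terms attenuate.
True-score variance = [0.93 + 0.92 + 0.82] + 3.16 = 2.67 + 3.16 = 5.83.
Reliability = 5.83 / 6.16 = 0.946.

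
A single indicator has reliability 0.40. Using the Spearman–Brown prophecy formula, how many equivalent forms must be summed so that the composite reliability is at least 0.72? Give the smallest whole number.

4

k ≥ ρ*(1−ρ₁)/(ρ₁(1−ρ*)) = 0.72·0.60 / (0.40·0.28) = 3.857.
Smallest integer k = 4.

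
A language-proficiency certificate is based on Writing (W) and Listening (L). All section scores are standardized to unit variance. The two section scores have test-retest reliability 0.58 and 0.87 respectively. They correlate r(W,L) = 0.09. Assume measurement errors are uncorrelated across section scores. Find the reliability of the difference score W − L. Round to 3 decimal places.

Var(W−L) = 1 + 1 − 2·0.09 = 2 − 0.18 = 1.82.
Under uncorrelated errors the observed covariances equal the true-score covariances, so only the own-variance terms attenuate.
True-score variance = [0.58 + 0.87] − 0.18 = 1.45 − 0.18 = 1.27.
Reliability = 1.27 / 1.82 = 0.698.

0.698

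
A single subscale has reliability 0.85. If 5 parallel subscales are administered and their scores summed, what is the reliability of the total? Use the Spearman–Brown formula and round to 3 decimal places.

ρ_k = kρ / (1 + (k−1)ρ) = 5·0.85 / (1 + 4·0.85) = 4.250 / 4.400 = 0.966.

0.966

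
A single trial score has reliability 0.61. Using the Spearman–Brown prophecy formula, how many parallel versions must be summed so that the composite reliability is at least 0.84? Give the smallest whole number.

k ≥ ρ*(1−ρ₁)/(ρ₁(1−ρ*)) = 0.84·0.39 / (0.61·0.16) = 3.357.
Smallest integer k = 4.

4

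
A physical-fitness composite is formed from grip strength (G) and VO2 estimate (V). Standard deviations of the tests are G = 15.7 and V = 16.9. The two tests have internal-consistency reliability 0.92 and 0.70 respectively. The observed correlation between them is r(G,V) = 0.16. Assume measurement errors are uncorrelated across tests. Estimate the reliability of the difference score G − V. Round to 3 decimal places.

Var(G−V) = 15.7² + 16.9² − 2·15.7·16.9·0.16 = 532.1 − 84.9056 = 447.194.
Under uncorrelated errors the observed covariances equal the true-score covariances, so only the own-variance terms attenuate.
True-score variance = [15.7²·0.92 + 16.9²·0.70] − 84.9056 = 426.698 − 84.9056 = 341.792.
Reliability = 341.792 / 447.194 = 0.764.

0.764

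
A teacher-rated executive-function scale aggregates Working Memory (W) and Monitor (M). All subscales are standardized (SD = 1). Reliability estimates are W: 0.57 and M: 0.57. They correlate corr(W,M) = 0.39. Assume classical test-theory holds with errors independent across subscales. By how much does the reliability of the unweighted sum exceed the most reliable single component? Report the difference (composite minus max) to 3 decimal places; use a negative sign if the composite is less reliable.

Var(sum) = 2 + 0.78 = 2.78; true-score variance = 1.14 + 0.78 = 1.92; composite reliability = 0.6906.
Max component reliability = 0.5700.
Difference = 0.6906 − 0.5700 = 0.121.

0.121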